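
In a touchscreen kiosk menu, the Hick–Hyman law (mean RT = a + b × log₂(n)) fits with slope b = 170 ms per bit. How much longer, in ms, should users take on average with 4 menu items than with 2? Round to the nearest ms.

170 ms

ΔRT = (a + b log₂ n₂) − (a + b log₂ n₁) = b·(log₂ n₂ − log₂ n₁).
log₂(4) − log₂(2) = log₂(4/2) = log₂(2) = 1.
ΔRT = 170 × 1.0000 = 170.000 ms.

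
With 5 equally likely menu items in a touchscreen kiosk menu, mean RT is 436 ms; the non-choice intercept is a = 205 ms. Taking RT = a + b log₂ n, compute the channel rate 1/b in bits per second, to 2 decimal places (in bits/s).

10.05 bits/s

b = (436 − 205)/log₂ 5 = 231/2.3219 = 99.486 ms per bit = 0.09949 s/bit; the reciprocal is 10.052 bits/s.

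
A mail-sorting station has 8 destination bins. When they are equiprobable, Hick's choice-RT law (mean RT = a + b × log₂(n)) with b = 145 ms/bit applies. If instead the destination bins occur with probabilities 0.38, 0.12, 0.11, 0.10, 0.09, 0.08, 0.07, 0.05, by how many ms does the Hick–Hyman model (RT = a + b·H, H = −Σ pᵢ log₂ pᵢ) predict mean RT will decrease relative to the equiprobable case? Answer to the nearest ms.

48 ms

The RT saving is b·ΔH. Equiprobable H₀ = log₂(8) = 3.0000 bits; with the given probabilities H = 2.6688 bits.
b·(H₀ − H) = 145 × (3.0000 − 2.6688) = 48.02 ms.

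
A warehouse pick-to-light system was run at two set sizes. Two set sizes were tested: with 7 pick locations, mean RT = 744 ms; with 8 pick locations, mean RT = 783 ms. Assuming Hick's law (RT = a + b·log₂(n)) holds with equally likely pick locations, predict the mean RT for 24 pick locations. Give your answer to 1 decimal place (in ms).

Fit slope and intercept:
  b = (783 − 744) / (log₂ 8 − log₂ 7) = 39 / (3 − 2.8074) = 202.445 ms/bit
  a = 744 − 202.445 × 2.8074 = 175.666 ms
Then RT(24) = 175.666 + 202.445 × log₂ 24 = 175.666 + 202.445 × 4.5850 ≈ 1103.867 ms.

1103.9 ms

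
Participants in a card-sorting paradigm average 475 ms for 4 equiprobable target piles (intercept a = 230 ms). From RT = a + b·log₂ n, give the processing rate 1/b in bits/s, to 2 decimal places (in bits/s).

b = (475 − 230)/log₂ 4 = 245/2 = 122.500 ms per bit = 0.12250 s/bit; the reciprocal is 8.163 bits/s.

8.16 bits/s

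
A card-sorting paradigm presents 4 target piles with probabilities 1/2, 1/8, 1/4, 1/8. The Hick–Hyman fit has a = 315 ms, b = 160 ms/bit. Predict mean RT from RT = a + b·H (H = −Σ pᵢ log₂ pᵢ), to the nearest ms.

595 ms

H = −Σ pᵢ log₂ pᵢ = 0.5·1 + 0.125·3 + 0.25·2 + 0.125·3 = 1.750 bits.
RT = 315 + 160 × 1.750 = 595.00 ms.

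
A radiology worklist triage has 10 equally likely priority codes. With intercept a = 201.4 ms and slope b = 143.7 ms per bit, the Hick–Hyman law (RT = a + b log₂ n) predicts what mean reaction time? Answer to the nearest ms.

679 ms

log₂(10) = 3.3219 bits, so RT = 201.4 + 143.7 × 3.3219 ≈ 678.761 ms.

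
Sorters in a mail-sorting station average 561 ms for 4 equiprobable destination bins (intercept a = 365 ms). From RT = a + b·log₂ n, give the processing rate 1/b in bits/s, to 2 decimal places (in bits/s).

10.20 bits/s

Choice component = 561 − 365 = 196 ms over log₂(4) = 2 bits.
b = 196 / 2 = 98.000 ms/bit, so 1/b = 10.204 bits/s.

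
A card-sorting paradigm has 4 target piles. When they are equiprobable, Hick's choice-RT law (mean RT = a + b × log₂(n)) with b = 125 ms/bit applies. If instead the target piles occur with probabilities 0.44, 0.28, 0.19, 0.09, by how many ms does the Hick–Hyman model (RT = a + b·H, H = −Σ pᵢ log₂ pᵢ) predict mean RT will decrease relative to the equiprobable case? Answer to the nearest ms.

25 ms

The RT saving is b·ΔH. Equiprobable H₀ = log₂(4) = 2.0000 bits; with the given probabilities H = 1.8032 bits.
b·(H₀ − H) = 125 × (2.0000 − 1.8032) = 24.59 ms.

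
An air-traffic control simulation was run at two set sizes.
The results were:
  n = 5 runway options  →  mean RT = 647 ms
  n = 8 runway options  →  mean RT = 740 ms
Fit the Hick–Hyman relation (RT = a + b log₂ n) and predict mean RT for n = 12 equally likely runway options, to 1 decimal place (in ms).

With log₂ n on the abscissa the relation is linear; from the two conditions:
  b = (740 − 647) / (log₂ 8 − log₂ 5) = 93 / (3 − 2.3219) = 137.154 ms/bit
  a = 647 − 137.154 × 2.3219 = 328.539 ms
Then RT(12) = 328.539 + 137.154 × log₂ 12 = 328.539 + 137.154 × 3.5850 ≈ 820.230 ms.

820.2 ms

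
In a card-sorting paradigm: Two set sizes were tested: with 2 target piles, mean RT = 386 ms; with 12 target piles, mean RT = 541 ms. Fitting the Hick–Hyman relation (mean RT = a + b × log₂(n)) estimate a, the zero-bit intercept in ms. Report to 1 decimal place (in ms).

326.0 ms

Slope: b = (541 − 386) / (log₂ 12 − log₂ 2) = 155/2.5850 = 59.962 ms/bit.
Intercept: a = 386 − 59.962·log₂(2) = 326.038 ms.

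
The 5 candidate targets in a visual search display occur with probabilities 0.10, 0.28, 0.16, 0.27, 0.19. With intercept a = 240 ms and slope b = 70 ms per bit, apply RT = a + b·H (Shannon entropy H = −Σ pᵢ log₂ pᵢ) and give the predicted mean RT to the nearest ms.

396 ms

H = 0.10·log₂(1/0.10) + 0.28·log₂(1/0.28) + 0.16·log₂(1/0.16) + 0.27·log₂(1/0.27) + 0.19·log₂(1/0.19) = 2.2347 bits.
RT = 240 + 70 × 2.2347 = 396.43 ms.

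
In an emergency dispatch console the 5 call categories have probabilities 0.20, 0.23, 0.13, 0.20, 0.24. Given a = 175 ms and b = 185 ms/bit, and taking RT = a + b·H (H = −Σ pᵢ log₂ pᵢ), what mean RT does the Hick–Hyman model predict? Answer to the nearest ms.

599 ms

H = 0.20·log₂(1/0.20) + 0.23·log₂(1/0.23) + 0.13·log₂(1/0.13) + 0.20·log₂(1/0.20) + 0.24·log₂(1/0.24) = 2.2932 bits.
RT = 175 + 185 × 2.2932 = 599.25 ms.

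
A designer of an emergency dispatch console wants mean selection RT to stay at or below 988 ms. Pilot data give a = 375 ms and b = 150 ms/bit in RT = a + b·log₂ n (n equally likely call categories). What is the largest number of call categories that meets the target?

16

Set 375 + 150·log₂ n ≤ 988 → log₂ n ≤ (988 − 375)/150 = 4.0867.
So n ≤ 2^4.0867 = 16.991; the largest integer n is 16.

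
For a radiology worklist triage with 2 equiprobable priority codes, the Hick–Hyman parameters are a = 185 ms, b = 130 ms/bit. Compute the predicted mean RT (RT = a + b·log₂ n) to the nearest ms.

315 ms

log₂(2) = 1 bits, so RT = 185 + 130 × 1 ≈ 315.000 ms.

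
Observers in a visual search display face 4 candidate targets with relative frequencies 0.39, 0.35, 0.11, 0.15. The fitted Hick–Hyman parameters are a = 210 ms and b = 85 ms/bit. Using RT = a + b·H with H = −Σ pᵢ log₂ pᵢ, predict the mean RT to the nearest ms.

365 ms

Entropy contributions −pᵢ log₂ pᵢ: 0.5298, 0.5301, 0.3503, 0.4105; sum H = 1.8207 bits.
RT = a + bH = 210 + 85·1.8207 = 364.76 ms.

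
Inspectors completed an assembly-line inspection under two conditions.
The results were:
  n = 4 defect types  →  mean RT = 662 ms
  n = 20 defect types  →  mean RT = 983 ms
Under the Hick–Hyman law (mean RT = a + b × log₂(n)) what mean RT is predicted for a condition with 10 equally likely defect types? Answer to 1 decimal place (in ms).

844.8 ms

With log₂ n on the abscissa the relation is linear; from the two conditions:
  b = (983 − 662) / (log₂ 20 − log₂ 4) = 321 / (4.3219 − 2) = 138.247 ms/bit
  a = 662 − 138.247 × 2 = 385.506 ms
Then RT(10) = 385.506 + 138.247 × log₂ 10 = 385.506 + 138.247 × 3.3219 ≈ 844.753 ms.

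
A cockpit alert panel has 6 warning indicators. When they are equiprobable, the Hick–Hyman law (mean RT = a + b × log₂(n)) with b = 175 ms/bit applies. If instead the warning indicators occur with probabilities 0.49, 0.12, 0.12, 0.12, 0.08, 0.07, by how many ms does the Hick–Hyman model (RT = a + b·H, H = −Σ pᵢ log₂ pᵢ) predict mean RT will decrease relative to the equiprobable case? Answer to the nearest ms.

73 ms

Equiprobable entropy H₀ = log₂ 6 = 2.5850 bits.
Skewed entropy H = −Σ pᵢ log₂ pᵢ = 2.1655 bits.
ΔRT = b·(H₀ − H) = 175 × 0.4194 = 73.40 ms.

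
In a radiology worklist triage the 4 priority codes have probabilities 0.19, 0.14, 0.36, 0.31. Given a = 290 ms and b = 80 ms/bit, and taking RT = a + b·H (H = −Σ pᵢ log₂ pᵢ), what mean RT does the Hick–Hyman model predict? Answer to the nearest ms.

443 ms

Entropy contributions −pᵢ log₂ pᵢ: 0.4552, 0.3971, 0.5306, 0.5238; sum H = 1.9067 bits.
RT = a + bH = 290 + 80·1.9067 = 442.54 ms.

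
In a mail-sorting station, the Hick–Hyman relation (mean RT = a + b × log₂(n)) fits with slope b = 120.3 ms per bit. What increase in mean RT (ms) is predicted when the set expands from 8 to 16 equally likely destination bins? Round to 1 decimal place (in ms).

120.3 ms

The intercept a cancels: ΔRT = b·(log₂ n₂ − log₂ n₁) = b·log₂(n₂/n₁).
log₂(16) − log₂(8) = log₂(16/8) = log₂(2) = 1.
ΔRT = 120.3 × 1.0000 = 120.300 ms.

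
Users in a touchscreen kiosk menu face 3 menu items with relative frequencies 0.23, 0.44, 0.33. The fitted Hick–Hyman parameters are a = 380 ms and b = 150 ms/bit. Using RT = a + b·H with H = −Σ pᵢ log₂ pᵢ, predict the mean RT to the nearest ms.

610 ms

H = 0.23·log₂(1/0.23) + 0.44·log₂(1/0.44) + 0.33·log₂(1/0.33) = 1.5366 bits.
RT = 380 + 150 × 1.5366 = 610.50 ms.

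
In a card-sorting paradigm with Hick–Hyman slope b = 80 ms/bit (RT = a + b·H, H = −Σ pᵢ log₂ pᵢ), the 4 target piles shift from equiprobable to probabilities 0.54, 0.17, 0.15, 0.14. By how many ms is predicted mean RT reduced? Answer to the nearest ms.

22 ms

Equiprobable entropy H₀ = log₂ 4 = 2.0000 bits.
Skewed entropy H = −Σ pᵢ log₂ pᵢ = 1.7223 bits.
ΔRT = b·(H₀ − H) = 80 × 0.2777 = 22.22 ms.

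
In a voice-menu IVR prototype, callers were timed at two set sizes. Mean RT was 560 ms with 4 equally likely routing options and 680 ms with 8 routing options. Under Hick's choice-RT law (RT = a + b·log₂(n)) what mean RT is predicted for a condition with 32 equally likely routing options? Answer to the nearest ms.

920 ms

RT is linear in log₂ n, so two points fix the line:
  b = (680 − 560) / (log₂ 8 − log₂ 4) = 120 / (3 − 2) = 120 ms/bit
  a = 560 − 120 × 2 = 320 ms
Then RT(32) = 320 + 120 × log₂ 32 = 320 + 120 × 5 ≈ 920.000 ms.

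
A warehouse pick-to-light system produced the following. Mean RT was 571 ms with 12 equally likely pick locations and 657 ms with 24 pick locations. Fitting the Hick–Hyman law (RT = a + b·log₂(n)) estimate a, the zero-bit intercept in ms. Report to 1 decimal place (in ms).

The slope on a log₂ axis is (657 − 571) / (4.5850 − 3.5850) = 86.000 ms/bit.
a = RT₁ − b·log₂ n₁ = 571 − 86.000 × 3.5850 = 262.693 ms.

262.7 ms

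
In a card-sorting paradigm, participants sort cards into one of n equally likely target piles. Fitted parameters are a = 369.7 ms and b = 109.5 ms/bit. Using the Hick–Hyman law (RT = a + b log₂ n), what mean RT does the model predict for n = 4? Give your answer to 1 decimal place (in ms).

588.7 ms

log₂(4) = 2 bits, so RT = 369.7 + 109.5 × 2 ≈ 588.700 ms.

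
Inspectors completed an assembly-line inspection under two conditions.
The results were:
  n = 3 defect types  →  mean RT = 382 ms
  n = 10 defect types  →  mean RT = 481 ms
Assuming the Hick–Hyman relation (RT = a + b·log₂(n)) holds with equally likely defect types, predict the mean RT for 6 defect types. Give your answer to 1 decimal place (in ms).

With log₂ n on the abscissa the relation is linear; from the two conditions:
  b = (481 − 382) / (log₂ 10 − log₂ 3) = 99 / (3.3219 − 1.5850) = 56.996 ms/bit
  a = 382 − 56.996 × 1.5850 = 291.664 ms
Then RT(6) = 291.664 + 56.996 × log₂ 6 = 291.664 + 56.996 × 2.5850 ≈ 438.996 ms.

439.0 ms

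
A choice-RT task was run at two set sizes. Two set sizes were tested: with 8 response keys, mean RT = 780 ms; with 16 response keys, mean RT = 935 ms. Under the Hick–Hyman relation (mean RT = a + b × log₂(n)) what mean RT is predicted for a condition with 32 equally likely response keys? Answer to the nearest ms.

RT is linear in log₂ n, so two points fix the line:
  b = (935 − 780) / (log₂ 16 − log₂ 8) = 155 / (4 − 3) = 155 ms/bit
  a = 780 − 155 × 3 = 315 ms
Then RT(32) = 315 + 155 × log₂ 32 = 315 + 155 × 5 ≈ 1090.000 ms.

1090 ms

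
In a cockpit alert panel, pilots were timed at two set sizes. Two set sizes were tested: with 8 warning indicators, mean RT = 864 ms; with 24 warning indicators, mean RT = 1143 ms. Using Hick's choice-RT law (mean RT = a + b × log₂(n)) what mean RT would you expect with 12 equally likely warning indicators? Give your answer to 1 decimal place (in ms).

With log₂ n on the abscissa the relation is linear; from the two conditions:
  b = (1143 − 864) / (log₂ 24 − log₂ 8) = 279 / (4.5850 − 3) = 176.029 ms/bit
  a = 864 − 176.029 × 3 = 335.912 ms
Then RT(12) = 335.912 + 176.029 × log₂ 12 = 335.912 + 176.029 × 3.5850 ≈ 966.971 ms.

967.0 ms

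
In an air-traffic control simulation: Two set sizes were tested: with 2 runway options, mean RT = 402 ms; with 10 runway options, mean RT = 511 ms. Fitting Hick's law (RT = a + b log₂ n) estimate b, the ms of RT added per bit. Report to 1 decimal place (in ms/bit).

46.9 ms/bit

Slope: b = (511 − 402) / (log₂ 10 − log₂ 2) = 109/2.3219 = 46.944 ms/bit.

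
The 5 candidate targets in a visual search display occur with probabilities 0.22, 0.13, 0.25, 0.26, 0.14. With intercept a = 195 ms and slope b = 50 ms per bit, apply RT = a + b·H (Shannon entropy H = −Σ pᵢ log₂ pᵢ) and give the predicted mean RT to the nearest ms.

308 ms

H = 0.22·log₂(1/0.22) + 0.13·log₂(1/0.13) + 0.25·log₂(1/0.25) + 0.26·log₂(1/0.26) + 0.14·log₂(1/0.14) = 2.2656 bits.
RT = 195 + 50 × 2.2656 = 308.28 ms.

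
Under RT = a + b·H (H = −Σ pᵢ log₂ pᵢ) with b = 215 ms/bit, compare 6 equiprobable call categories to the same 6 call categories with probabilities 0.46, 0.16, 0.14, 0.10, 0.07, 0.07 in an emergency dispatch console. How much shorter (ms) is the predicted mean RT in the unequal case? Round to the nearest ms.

82 ms

The RT saving is b·ΔH. Equiprobable H₀ = log₂(6) = 2.5850 bits; with the given probabilities H = 2.2048 bits.
b·(H₀ − H) = 215 × (2.5850 − 2.2048) = 81.74 ms.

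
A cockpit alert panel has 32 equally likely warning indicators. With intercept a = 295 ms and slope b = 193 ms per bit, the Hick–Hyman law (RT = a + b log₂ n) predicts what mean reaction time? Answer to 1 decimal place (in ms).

1260.0 ms

log₂(32) = 5 bits, so RT = 295 + 193 × 5 ≈ 1260.000 ms.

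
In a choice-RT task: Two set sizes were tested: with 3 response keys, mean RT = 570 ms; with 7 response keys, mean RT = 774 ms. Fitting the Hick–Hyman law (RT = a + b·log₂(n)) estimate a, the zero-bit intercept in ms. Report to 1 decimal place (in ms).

305.5 ms

The slope on a log₂ axis is (774 − 570) / (2.8074 − 1.5850) = 166.886 ms/bit.
a = RT₁ − b·log₂ n₁ = 570 − 166.886 × 1.5850 = 305.492 ms.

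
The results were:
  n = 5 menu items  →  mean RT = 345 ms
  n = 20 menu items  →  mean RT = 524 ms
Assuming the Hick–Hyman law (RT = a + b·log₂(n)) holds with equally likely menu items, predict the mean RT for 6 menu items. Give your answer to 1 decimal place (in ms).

368.5 ms

With log₂ n on the abscissa the relation is linear; from the two conditions:
  b = (524 − 345) / (log₂ 20 − log₂ 5) = 179 / (4.3219 − 2.3219) = 89.500 ms/bit
  a = 345 − 89.500 × 2.3219 = 137.187 ms
Then RT(6) = 137.187 + 89.500 × log₂ 6 = 137.187 + 89.500 × 2.5850 ≈ 368.542 ms.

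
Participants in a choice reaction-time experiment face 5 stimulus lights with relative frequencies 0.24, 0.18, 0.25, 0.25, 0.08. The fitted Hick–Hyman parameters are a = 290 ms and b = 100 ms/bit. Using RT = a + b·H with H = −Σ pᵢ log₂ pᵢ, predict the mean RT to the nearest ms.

513 ms

H = 0.24·log₂(1/0.24) + 0.18·log₂(1/0.18) + 0.25·log₂(1/0.25) + 0.25·log₂(1/0.25) + 0.08·log₂(1/0.08) = 2.2310 bits.
RT = 290 + 100 × 2.2310 = 513.10 ms.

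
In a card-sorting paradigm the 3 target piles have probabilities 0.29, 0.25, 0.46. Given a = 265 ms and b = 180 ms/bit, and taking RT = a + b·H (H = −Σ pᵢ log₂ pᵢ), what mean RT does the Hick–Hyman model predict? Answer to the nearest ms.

541 ms

Entropy contributions −pᵢ log₂ pᵢ: 0.5179, 0.5000, 0.5153; sum H = 1.5332 bits.
RT = a + bH = 265 + 180·1.5332 = 540.98 ms.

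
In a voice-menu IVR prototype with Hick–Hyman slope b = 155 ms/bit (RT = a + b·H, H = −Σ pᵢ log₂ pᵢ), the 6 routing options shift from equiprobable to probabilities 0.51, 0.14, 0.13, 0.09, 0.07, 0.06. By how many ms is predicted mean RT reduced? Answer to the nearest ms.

The RT saving is b·ΔH. Equiprobable H₀ = log₂(6) = 2.5850 bits; with the given probabilities H = 2.0999 bits.
b·(H₀ − H) = 155 × (2.5850 − 2.0999) = 75.18 ms.

75 ms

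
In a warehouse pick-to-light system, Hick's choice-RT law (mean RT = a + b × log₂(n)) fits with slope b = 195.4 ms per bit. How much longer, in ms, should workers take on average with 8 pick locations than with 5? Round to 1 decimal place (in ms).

Only the slope matters, since a is common to both: ΔRT = b·log₂(n₂/n₁).
log₂(8) − log₂(5) = 3 − 2.3219 = 0.6781.
ΔRT = 195.4 × 0.6781 = 132.495 ms.

132.5 ms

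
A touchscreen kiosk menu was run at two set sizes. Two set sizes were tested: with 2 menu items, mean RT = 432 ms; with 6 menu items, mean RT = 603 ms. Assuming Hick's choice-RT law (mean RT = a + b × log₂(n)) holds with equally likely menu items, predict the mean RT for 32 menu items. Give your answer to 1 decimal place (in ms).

863.6 ms

Fit slope and intercept:
  b = (603 − 432) / (log₂ 6 − log₂ 2) = 171 / (2.5850 − 1) = 107.889 ms/bit
  a = 432 − 107.889 × 1 = 324.111 ms
Then RT(32) = 324.111 + 107.889 × log₂ 32 = 324.111 + 107.889 × 5 ≈ 863.556 ms.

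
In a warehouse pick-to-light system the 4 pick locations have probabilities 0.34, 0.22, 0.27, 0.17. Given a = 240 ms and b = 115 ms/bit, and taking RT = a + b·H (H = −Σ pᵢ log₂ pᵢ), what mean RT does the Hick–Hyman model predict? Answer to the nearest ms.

465 ms

H = 0.34·log₂(1/0.34) + 0.22·log₂(1/0.22) + 0.27·log₂(1/0.27) + 0.17·log₂(1/0.17) = 1.9544 bits.
RT = 240 + 115 × 1.9544 = 464.75 ms.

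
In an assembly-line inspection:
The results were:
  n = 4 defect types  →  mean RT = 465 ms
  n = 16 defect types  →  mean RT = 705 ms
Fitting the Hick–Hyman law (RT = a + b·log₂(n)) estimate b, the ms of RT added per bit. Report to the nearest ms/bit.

b = (RT₂ − RT₁)/(log₂ n₂ − log₂ n₁) = (705 − 465)/(4 − 2) = 120 ms/bit.

120 ms/bit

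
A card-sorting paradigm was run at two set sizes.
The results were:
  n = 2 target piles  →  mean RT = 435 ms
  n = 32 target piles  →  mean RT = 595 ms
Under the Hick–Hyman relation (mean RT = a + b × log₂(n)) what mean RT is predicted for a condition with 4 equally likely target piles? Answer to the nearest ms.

475 ms

With log₂ n on the abscissa the relation is linear; from the two conditions:
  b = (595 − 435) / (log₂ 32 − log₂ 2) = 160 / (5 − 1) = 40 ms/bit
  a = 435 − 40 × 1 = 395 ms
Then RT(4) = 395 + 40 × log₂ 4 = 395 + 40 × 2 ≈ 475.000 ms.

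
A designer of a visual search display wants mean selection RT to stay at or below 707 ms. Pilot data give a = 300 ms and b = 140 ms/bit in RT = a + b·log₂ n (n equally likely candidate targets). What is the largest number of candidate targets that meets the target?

140·log₂ n ≤ 707 − 300 = 407, giving log₂ n ≤ 2.9071 and n ≤ 7.501. The largest whole number is 7.

7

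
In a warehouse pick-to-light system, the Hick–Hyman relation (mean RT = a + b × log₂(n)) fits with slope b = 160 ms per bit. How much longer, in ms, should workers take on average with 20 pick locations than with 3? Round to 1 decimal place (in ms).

ΔRT = (a + b log₂ n₂) − (a + b log₂ n₁) = b·(log₂ n₂ − log₂ n₁).
log₂(20) − log₂(3) = 4.3219 − 1.5850 = 2.7370.
ΔRT = 160 × 2.7370 = 437.914 ms.

437.9 ms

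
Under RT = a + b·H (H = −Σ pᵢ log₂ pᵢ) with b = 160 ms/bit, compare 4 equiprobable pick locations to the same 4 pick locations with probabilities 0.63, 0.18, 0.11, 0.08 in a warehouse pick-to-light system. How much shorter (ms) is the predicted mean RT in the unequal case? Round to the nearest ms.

Equiprobable entropy H₀ = log₂ 4 = 2.0000 bits.
Skewed entropy H = −Σ pᵢ log₂ pᵢ = 1.5070 bits.
ΔRT = b·(H₀ − H) = 160 × 0.4930 = 78.87 ms.

79 ms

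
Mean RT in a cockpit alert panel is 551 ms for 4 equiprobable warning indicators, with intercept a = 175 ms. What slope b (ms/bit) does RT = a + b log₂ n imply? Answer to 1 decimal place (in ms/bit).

188.0 ms/bit

4 alternatives carry log₂ 4 = 2 bits; the choice cost is 551 − 175 = 376 ms, so b = 376/2 = 188.000 ms/bit.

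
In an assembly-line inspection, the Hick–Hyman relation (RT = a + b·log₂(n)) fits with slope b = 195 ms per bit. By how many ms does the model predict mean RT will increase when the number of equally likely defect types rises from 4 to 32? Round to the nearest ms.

585 ms

The intercept a cancels: ΔRT = b·(log₂ n₂ − log₂ n₁) = b·log₂(n₂/n₁).
log₂(32) − log₂(4) = log₂(32/4) = log₂(8) = 3.
ΔRT = 195 × 3.0000 = 585.000 ms.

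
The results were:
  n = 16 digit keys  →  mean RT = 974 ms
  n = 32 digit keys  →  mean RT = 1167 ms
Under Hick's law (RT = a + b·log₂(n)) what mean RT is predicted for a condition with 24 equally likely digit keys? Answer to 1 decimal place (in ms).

With log₂ n on the abscissa the relation is linear; from the two conditions:
  b = (1167 − 974) / (log₂ 32 − log₂ 16) = 193 / (5 − 4) = 193.000 ms/bit
  a = 974 − 193.000 × 4 = 202.000 ms
Then RT(24) = 202.000 + 193.000 × log₂ 24 = 202.000 + 193.000 × 4.5850 ≈ 1086.898 ms.

1086.9 ms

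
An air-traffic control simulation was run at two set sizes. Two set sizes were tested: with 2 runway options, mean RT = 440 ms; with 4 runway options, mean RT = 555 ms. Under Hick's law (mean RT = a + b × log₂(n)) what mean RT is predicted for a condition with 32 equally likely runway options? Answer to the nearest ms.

With log₂ n on the abscissa the relation is linear; from the two conditions:
  b = (555 − 440) / (log₂ 4 − log₂ 2) = 115 / (2 − 1) = 115 ms/bit
  a = 440 − 115 × 1 = 325 ms
Then RT(32) = 325 + 115 × log₂ 32 = 325 + 115 × 5 ≈ 900.000 ms.

900 ms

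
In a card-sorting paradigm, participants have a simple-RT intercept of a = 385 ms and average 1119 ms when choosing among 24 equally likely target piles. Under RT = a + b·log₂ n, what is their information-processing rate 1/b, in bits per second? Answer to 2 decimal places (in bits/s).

6.25 bits/s

b = (1119 − 385)/log₂ 24 = 734/4.5850 = 160.089 ms per bit = 0.16009 s/bit; the reciprocal is 6.247 bits/s.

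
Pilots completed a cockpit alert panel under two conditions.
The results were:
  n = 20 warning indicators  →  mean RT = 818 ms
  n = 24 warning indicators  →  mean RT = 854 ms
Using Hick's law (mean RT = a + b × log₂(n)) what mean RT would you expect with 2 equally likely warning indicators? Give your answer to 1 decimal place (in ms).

363.3 ms

Solve the two-equation system in a and b:
  b = (854 − 818) / (log₂ 24 − log₂ 20) = 36 / (4.5850 − 4.3219) = 136.864 ms/bit
  a = 818 − 136.864 × 4.3219 = 226.483 ms
Then RT(2) = 226.483 + 136.864 × log₂ 2 = 226.483 + 136.864 × 1 ≈ 363.347 ms.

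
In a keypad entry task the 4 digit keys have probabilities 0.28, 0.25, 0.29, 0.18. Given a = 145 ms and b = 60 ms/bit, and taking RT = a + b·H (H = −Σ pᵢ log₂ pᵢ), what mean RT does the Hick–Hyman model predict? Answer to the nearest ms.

264 ms

Entropy contributions −pᵢ log₂ pᵢ: 0.5142, 0.5000, 0.5179, 0.4453; sum H = 1.9774 bits.
RT = a + bH = 145 + 60·1.9774 = 263.65 ms.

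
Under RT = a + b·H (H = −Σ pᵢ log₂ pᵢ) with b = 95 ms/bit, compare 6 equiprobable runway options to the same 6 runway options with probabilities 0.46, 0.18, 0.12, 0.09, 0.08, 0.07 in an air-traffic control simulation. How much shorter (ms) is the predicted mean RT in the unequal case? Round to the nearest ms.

The RT saving is b·ΔH. Equiprobable H₀ = log₂(6) = 2.5850 bits; with the given probabilities H = 2.2004 bits.
b·(H₀ − H) = 95 × (2.5850 − 2.2004) = 36.53 ms.

37 ms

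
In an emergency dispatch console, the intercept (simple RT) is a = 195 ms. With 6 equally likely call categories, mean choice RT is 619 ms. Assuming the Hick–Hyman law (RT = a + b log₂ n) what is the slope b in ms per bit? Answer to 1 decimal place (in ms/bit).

164.0 ms/bit

6 alternatives carry log₂ 6 = 2.5850 bits; the choice cost is 619 − 195 = 424 ms, so b = 424/2.5850 = 164.026 ms/bit.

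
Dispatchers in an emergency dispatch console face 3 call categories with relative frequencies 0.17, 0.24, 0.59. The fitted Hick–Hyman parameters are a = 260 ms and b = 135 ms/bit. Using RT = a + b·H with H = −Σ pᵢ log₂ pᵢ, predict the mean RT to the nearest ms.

H = 0.17·log₂(1/0.17) + 0.24·log₂(1/0.24) + 0.59·log₂(1/0.59) = 1.3778 bits.
RT = 260 + 135 × 1.3778 = 446.01 ms.

446 ms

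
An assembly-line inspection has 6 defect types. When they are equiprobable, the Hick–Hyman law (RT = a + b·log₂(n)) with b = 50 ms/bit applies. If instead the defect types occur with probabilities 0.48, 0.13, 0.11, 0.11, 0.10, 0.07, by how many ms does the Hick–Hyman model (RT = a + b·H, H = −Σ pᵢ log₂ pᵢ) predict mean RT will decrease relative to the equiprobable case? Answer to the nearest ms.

20 ms

Equiprobable entropy H₀ = log₂ 6 = 2.5850 bits.
Skewed entropy H = −Σ pᵢ log₂ pᵢ = 2.1922 bits.
ΔRT = b·(H₀ − H) = 50 × 0.3927 = 19.64 ms.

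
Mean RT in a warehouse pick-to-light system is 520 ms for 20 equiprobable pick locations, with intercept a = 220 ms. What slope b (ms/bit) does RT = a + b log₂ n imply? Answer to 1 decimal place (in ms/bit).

log₂(20) = 4.3219 bits.
b = (RT − a)/log₂ n = (520 − 220) / 4.3219 = 69.413 ms/bit.

69.4 ms/bit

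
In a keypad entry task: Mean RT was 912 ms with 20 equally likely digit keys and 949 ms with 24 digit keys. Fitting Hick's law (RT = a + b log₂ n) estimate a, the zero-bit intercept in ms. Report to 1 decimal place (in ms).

Slope: b = (949 − 912) / (log₂ 24 − log₂ 20) = 37/0.2630 = 140.666 ms/bit.
Intercept: a = 912 − 140.666·log₂(20) = 304.052 ms.

304.1 ms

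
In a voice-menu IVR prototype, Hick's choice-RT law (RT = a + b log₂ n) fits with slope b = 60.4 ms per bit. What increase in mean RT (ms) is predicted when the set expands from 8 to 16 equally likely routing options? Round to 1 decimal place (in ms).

60.4 ms

ΔRT = (a + b log₂ n₂) − (a + b log₂ n₁) = b·(log₂ n₂ − log₂ n₁).
log₂(16) − log₂(8) = log₂(16/8) = log₂(2) = 1.
ΔRT = 60.4 × 1.0000 = 60.400 ms.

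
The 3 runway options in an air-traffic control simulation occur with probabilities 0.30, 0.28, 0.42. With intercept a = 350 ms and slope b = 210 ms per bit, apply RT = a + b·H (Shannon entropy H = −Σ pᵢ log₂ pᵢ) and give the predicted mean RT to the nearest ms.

678 ms

H = 0.30·log₂(1/0.30) + 0.28·log₂(1/0.28) + 0.42·log₂(1/0.42) = 1.5610 bits.
RT = 350 + 210 × 1.5610 = 677.80 ms.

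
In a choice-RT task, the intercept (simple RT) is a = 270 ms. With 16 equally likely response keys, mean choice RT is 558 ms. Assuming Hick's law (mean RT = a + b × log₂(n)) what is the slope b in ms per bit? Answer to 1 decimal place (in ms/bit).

72.0 ms/bit

16 alternatives carry log₂ 16 = 4 bits; the choice cost is 558 − 270 = 288 ms, so b = 288/4 = 72.000 ms/bit.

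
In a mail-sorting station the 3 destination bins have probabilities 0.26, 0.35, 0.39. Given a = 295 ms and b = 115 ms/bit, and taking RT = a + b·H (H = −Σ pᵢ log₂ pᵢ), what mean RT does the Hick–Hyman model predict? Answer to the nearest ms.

H = 0.26·log₂(1/0.26) + 0.35·log₂(1/0.35) + 0.39·log₂(1/0.39) = 1.5652 bits.
RT = 295 + 115 × 1.5652 = 475.00 ms.

475 ms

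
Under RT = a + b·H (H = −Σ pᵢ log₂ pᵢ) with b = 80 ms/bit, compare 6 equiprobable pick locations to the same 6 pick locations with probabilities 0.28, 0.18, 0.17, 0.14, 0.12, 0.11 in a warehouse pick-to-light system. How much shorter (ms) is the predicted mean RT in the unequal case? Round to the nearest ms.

6 ms

The RT saving is b·ΔH. Equiprobable H₀ = log₂(6) = 2.5850 bits; with the given probabilities H = 2.5086 bits.
b·(H₀ − H) = 80 × (2.5850 − 2.5086) = 6.11 ms.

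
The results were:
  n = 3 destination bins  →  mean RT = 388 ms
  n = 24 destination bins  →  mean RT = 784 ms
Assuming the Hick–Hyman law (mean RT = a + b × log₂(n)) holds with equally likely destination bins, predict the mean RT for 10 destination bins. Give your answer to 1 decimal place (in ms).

617.3 ms

Fit slope and intercept:
  b = (784 − 388) / (log₂ 24 − log₂ 3) = 396 / (4.5850 − 1.5850) = 132.000 ms/bit
  a = 388 − 132.000 × 1.5850 = 178.785 ms
Then RT(10) = 178.785 + 132.000 × log₂ 10 = 178.785 + 132.000 × 3.3219 ≈ 617.279 ms.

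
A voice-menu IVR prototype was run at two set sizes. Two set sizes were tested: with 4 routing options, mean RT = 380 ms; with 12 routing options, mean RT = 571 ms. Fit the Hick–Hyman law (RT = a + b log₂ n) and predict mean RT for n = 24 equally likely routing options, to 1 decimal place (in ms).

With log₂ n on the abscissa the relation is linear; from the two conditions:
  b = (571 − 380) / (log₂ 12 − log₂ 4) = 191 / (3.5850 − 2) = 120.508 ms/bit
  a = 380 − 120.508 × 2 = 138.985 ms
Then RT(24) = 138.985 + 120.508 × log₂ 24 = 138.985 + 120.508 × 4.5850 ≈ 691.508 ms.

691.5 ms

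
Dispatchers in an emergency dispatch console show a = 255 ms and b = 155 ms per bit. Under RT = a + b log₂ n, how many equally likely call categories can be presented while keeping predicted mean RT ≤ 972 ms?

24

Set 255 + 155·log₂ n ≤ 972 → log₂ n ≤ (972 − 255)/155 = 4.6258.
So n ≤ 2^4.6258 = 24.689; the largest integer n is 24.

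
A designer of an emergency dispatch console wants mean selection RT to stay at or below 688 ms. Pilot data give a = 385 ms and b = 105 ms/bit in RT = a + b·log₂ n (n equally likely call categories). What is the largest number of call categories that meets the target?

7

Information budget: (688 − 385)/105 = 2.8857 bits, so n ≤ 2^2.8857 = 7.391 → at most 7.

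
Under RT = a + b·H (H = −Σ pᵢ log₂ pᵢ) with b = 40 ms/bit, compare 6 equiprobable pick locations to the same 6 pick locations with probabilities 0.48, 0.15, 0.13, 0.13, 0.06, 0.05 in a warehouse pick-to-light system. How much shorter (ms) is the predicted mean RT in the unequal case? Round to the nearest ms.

The RT saving is b·ΔH. Equiprobable H₀ = log₂(6) = 2.5850 bits; with the given probabilities H = 2.1437 bits.
b·(H₀ − H) = 40 × (2.5850 − 2.1437) = 17.65 ms.

18 ms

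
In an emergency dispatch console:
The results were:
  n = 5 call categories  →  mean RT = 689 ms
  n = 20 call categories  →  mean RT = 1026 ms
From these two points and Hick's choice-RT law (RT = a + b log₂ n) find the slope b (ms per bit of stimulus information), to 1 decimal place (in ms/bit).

b = (RT₂ − RT₁)/(log₂ n₂ − log₂ n₁) = (1026 − 689)/(4.3219 − 2.3219) = 168.500 ms/bit.

168.5 ms/bit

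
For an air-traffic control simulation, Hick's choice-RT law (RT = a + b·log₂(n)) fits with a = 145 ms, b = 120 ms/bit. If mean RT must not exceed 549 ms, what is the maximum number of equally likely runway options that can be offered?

120·log₂ n ≤ 549 − 145 = 404, giving log₂ n ≤ 3.3667 and n ≤ 10.315. The largest whole number is 10.

10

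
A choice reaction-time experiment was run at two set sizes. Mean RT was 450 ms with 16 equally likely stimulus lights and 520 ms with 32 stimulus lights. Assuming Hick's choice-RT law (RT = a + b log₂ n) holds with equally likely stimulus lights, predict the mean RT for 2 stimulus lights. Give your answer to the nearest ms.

240 ms

RT is linear in log₂ n, so two points fix the line:
  b = (520 − 450) / (log₂ 32 − log₂ 16) = 70 / (5 − 4) = 70 ms/bit
  a = 450 − 70 × 4 = 170 ms
Then RT(2) = 170 + 70 × log₂ 2 = 170 + 70 × 1 ≈ 240.000 ms.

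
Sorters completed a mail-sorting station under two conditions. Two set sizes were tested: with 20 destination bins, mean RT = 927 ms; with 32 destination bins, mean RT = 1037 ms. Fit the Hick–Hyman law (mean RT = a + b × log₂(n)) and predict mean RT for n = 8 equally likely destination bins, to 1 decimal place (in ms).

With log₂ n on the abscissa the relation is linear; from the two conditions:
  b = (1037 − 927) / (log₂ 32 − log₂ 20) = 110 / (5 − 4.3219) = 162.225 ms/bit
  a = 927 − 162.225 × 4.3219 = 225.877 ms
Then RT(8) = 225.877 + 162.225 × log₂ 8 = 225.877 + 162.225 × 3 ≈ 712.551 ms.

712.6 ms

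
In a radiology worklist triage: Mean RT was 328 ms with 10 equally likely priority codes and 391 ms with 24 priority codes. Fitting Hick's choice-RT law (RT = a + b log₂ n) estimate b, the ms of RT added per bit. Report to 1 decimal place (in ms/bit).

49.9 ms/bit

b = (RT₂ − RT₁)/(log₂ n₂ − log₂ n₁) = (391 − 328)/(4.5850 − 3.3219) = 49.880 ms/bit.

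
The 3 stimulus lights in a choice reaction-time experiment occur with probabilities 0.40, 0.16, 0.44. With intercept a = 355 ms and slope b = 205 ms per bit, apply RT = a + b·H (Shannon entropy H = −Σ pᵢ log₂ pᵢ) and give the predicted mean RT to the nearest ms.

H = 0.40·log₂(1/0.40) + 0.16·log₂(1/0.16) + 0.44·log₂(1/0.44) = 1.4729 bits.
RT = 355 + 205 × 1.4729 = 656.95 ms.

657 ms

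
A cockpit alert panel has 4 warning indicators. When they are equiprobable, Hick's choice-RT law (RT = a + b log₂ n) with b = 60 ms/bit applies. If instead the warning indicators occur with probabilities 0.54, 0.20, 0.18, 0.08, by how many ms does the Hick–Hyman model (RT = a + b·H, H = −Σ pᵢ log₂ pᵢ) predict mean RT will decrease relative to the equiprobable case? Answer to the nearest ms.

The RT saving is b·ΔH. Equiprobable H₀ = log₂(4) = 2.0000 bits; with the given probabilities H = 1.6812 bits.
b·(H₀ − H) = 60 × (2.0000 − 1.6812) = 19.13 ms.

19 ms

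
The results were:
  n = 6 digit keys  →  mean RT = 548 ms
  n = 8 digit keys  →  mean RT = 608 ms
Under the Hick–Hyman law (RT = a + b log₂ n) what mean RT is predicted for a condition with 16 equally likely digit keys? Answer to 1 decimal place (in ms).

752.6 ms

With log₂ n on the abscissa the relation is linear; from the two conditions:
  b = (608 − 548) / (log₂ 8 − log₂ 6) = 60 / (3 − 2.5850) = 144.565 ms/bit
  a = 548 − 144.565 × 2.5850 = 174.304 ms
Then RT(16) = 174.304 + 144.565 × log₂ 16 = 174.304 + 144.565 × 4 ≈ 752.565 ms.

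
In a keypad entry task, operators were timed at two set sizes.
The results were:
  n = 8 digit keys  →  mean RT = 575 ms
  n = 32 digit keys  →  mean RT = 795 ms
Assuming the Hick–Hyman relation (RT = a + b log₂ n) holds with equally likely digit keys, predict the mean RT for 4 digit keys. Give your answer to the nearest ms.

465 ms

Solve the two-equation system in a and b:
  b = (795 − 575) / (log₂ 32 − log₂ 8) = 220 / (5 − 3) = 110 ms/bit
  a = 575 − 110 × 3 = 245 ms
Then RT(4) = 245 + 110 × log₂ 4 = 245 + 110 × 2 ≈ 465.000 ms.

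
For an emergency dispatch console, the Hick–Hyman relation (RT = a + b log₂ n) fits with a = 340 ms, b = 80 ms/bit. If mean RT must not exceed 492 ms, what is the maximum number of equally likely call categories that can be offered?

3

80·log₂ n ≤ 492 − 340 = 152, giving log₂ n ≤ 1.9000 and n ≤ 3.732. The largest whole number is 3.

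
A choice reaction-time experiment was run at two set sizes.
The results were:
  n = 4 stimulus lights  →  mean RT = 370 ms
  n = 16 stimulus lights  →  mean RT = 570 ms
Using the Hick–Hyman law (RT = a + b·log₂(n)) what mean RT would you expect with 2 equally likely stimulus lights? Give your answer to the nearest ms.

270 ms

Solve the two-equation system in a and b:
  b = (570 − 370) / (log₂ 16 − log₂ 4) = 200 / (4 − 2) = 100 ms/bit
  a = 370 − 100 × 2 = 170 ms
Then RT(2) = 170 + 100 × log₂ 2 = 170 + 100 × 1 ≈ 270.000 ms.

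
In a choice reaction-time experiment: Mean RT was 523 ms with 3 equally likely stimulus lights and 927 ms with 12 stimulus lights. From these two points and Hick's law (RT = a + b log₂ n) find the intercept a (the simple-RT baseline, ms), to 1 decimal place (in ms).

Slope: b = (927 − 523) / (log₂ 12 − log₂ 3) = 404/2.0000 = 202.000 ms/bit.
a = RT₁ − b·log₂ n₁ = 523 − 202.000 × 1.5850 = 202.838 ms.

202.8 ms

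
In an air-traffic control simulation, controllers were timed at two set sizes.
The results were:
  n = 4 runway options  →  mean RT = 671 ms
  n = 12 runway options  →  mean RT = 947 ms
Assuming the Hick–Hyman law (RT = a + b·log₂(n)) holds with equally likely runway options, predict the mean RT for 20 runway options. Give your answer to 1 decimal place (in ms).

1075.3 ms

RT is linear in log₂ n, so two points fix the line:
  b = (947 − 671) / (log₂ 12 − log₂ 4) = 276 / (3.5850 − 2) = 174.137 ms/bit
  a = 671 − 174.137 × 2 = 322.727 ms
Then RT(20) = 322.727 + 174.137 × log₂ 20 = 322.727 + 174.137 × 4.3219 ≈ 1075.333 ms.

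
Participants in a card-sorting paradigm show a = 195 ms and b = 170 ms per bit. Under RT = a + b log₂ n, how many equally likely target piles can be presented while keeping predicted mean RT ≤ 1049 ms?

Set 195 + 170·log₂ n ≤ 1049 → log₂ n ≤ (1049 − 195)/170 = 5.0235.
So n ≤ 2^5.0235 = 32.526; the largest integer n is 32.

32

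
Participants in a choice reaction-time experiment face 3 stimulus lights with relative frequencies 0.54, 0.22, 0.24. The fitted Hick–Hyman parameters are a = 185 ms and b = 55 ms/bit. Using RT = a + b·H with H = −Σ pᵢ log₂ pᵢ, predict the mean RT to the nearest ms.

265 ms

Entropy contributions −pᵢ log₂ pᵢ: 0.4800, 0.4806, 0.4941; sum H = 1.4548 bits.
RT = a + bH = 185 + 55·1.4548 = 265.01 ms.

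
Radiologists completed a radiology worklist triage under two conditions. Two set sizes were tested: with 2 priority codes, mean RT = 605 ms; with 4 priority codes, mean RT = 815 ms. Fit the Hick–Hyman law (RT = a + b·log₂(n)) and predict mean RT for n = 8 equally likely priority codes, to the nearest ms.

1025 ms

RT is linear in log₂ n, so two points fix the line:
  b = (815 − 605) / (log₂ 4 − log₂ 2) = 210 / (2 − 1) = 210 ms/bit
  a = 605 − 210 × 1 = 395 ms
Then RT(8) = 395 + 210 × log₂ 8 = 395 + 210 × 3 ≈ 1025.000 ms.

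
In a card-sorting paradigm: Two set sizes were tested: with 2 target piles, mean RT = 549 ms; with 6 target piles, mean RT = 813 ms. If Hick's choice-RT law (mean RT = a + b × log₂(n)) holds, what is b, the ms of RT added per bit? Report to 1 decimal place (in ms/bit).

166.6 ms/bit

b = (RT₂ − RT₁)/(log₂ n₂ − log₂ n₁) = (813 − 549)/(2.5850 − 1) = 166.565 ms/bit.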